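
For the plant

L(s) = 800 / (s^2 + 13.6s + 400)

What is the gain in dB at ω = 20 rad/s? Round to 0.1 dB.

At s = jω = j20:
quadratic: (j20)² + 13.6·j20 + 400 = 0 + j272 → |·| ≈ 272, ∠ ≈ 90.00°
|L| = 800 / 272 ≈ 2.9412
Gain = 20 log₁₀(2.9412) ≈ 9.37 dB

9.4 dB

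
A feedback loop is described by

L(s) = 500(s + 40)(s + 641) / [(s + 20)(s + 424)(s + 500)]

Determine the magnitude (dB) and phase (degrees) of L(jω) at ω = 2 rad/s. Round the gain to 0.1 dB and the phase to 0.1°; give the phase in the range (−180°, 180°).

9.6 dB, -3.2°

At s = jω = j2:
zero (s+40): 40 + j2 → |·| = √(40²+2²) = √1604 ≈ 40.05, ∠ = arctan(2/40) ≈ 2.86°
zero (s+641): 641 + j2 → |·| = √(641²+2²) = √410885 ≈ 641, ∠ = arctan(2/641) ≈ 0.18°
pole (s+20): 20 + j2 → |·| = √(20²+2²) = √404 ≈ 20.1, ∠ = arctan(2/20) ≈ 5.71°
pole (s+424): 424 + j2 → |·| = √(424²+2²) = √179780 ≈ 424, ∠ = arctan(2/424) ≈ 0.27°
pole (s+500): 500 + j2 → |·| = √(500²+2²) = √250004 ≈ 500, ∠ = arctan(2/500) ≈ 0.23°
|L| = 500 · 25672 / 4.2612e+06 ≈ 3.0123
Gain = 20 log₁₀(3.0123) ≈ 9.58 dB
∠L = 3.04° − 6.21° = -3.17°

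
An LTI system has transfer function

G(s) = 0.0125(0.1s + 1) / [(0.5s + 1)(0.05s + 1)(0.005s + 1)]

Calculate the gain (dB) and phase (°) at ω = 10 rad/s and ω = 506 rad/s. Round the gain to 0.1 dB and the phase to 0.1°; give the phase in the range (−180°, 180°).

ω = 10: -50.2 dB, -63.1°; ω = 506: -88.8 dB, -157.1°

At ω = 10 rad/s:
zero (1 + j10·0.1) = 1 + j1 → |·| ≈ 1.4142, ∠ ≈ 45.00°
pole (1 + j10·0.5) = 1 + j5 → |·| ≈ 5.099, ∠ ≈ 78.69°
pole (1 + j10·0.05) = 1 + j0.5 → |·| ≈ 1.118, ∠ ≈ 26.57°
pole (1 + j10·0.005) = 1 + j0.05 → |·| ≈ 1.0012, ∠ ≈ 2.86°
|G| = 0.0125 · 1.4142 / (5.099 · 1.118 · 1.0012) ≈ 0.0030972
Gain = 20 log₁₀(0.0030972) ≈ -50.18 dB
∠G = (45.00°) − (78.69° + 26.57° + 2.86°) = -63.12°

At ω = 506 rad/s:
zero (1 + j506·0.1) = 1 + j50.6 → |·| ≈ 50.61, ∠ ≈ 88.87°
pole (1 + j506·0.5) = 1 + j253 → |·| ≈ 253, ∠ ≈ 89.77°
pole (1 + j506·0.05) = 1 + j25.3 → |·| ≈ 25.32, ∠ ≈ 87.74°
pole (1 + j506·0.005) = 1 + j2.53 → |·| ≈ 2.7205, ∠ ≈ 68.43°
|G| = 0.0125 · 50.61 / (253 · 25.32 · 2.7205) ≈ 3.6301e-05
Gain = 20 log₁₀(3.6301e-05) ≈ -88.80 dB
∠G = (88.87°) − (89.77° + 87.74° + 68.43°) = -157.07°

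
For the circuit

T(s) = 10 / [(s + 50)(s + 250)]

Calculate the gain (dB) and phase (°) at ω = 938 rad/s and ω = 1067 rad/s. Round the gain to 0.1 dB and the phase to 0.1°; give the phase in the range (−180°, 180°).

At s = jω = j938:
pole (s+50): 50 + j938 → |·| = √(50²+938²) = √882344 ≈ 939.33, ∠ = arctan(938/50) ≈ 86.95°
pole (s+250): 250 + j938 → |·| = √(250²+938²) = √942344 ≈ 970.74, ∠ = arctan(938/250) ≈ 75.08°
|T| = 10 / 9.1185e+05 ≈ 1.0967e-05
Gain = 20 log₁₀(1.0967e-05) ≈ -99.20 dB
∠T = 0.00° − 162.03° = -162.03°

At s = jω = j1067:
pole (s+50): 50 + j1067 → |·| = √(50²+1067²) = √1140989 ≈ 1068.2, ∠ = arctan(1067/50) ≈ 87.32°
pole (s+250): 250 + j1067 → |·| = √(250²+1067²) = √1200989 ≈ 1095.9, ∠ = arctan(1067/250) ≈ 76.81°
|T| = 10 / 1.1706e+06 ≈ 8.5426e-06
Gain = 20 log₁₀(8.5426e-06) ≈ -101.37 dB
∠T = 0.00° − 164.13° = -164.13°

ω = 938: -99.2 dB, -162.0°; ω = 1067: -101.4 dB, -164.1°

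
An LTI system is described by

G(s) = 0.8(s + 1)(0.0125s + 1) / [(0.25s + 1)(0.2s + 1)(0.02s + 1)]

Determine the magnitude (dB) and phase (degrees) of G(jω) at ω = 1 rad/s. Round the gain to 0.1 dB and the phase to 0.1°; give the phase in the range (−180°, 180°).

0.6 dB, 19.2°

At ω = 1 rad/s:
zero (1 + j1·1) = 1 + j1 → |·| ≈ 1.4142, ∠ ≈ 45.00°
zero (1 + j1·0.0125) = 1 + j0.0125 → |·| ≈ 1.0001, ∠ ≈ 0.72°
pole (1 + j1·0.25) = 1 + j0.25 → |·| ≈ 1.0308, ∠ ≈ 14.04°
pole (1 + j1·0.2) = 1 + j0.2 → |·| ≈ 1.0198, ∠ ≈ 11.31°
pole (1 + j1·0.02) = 1 + j0.02 → |·| ≈ 1.0002, ∠ ≈ 1.15°
|G| = 0.8 · 1.4142 · 1.0001 / (1.0308 · 1.0198 · 1.0002) ≈ 1.0761
Gain = 20 log₁₀(1.0761) ≈ 0.64 dB
∠G = (45.00° + 0.72°) − (14.04° + 11.31° + 1.15°) = 19.22°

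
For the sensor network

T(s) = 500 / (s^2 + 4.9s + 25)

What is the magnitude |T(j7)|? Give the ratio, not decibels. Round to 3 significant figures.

At s = jω = j7:
quadratic: (j7)² + 4.9·j7 + 25 = -24 + j34.3 → |·| ≈ 41.863, ∠ ≈ 124.98°
|T| = 500 / 41.863 ≈ 11.944

11.9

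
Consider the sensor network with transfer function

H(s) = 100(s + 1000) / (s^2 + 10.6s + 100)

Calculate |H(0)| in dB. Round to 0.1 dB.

H(0) = 100·1000 / 100 = 1000
20 log₁₀(1000) ≈ 60.00 dB

60.0 dB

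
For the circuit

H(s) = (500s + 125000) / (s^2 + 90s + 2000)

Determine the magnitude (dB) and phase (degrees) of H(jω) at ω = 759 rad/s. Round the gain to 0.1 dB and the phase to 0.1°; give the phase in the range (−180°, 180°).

-3.2 dB, -101.4°

Substitute s = j759:
Numerator: 500(j759) + 125000 = 125000 + j379500
Denominator: (j759)^2 + 90(j759) + 2000 = -574081 + j68310
|N| = √(125000² + 379500²) ≈ 3.9956e+05, ∠N ≈ 71.77°
|D| = √(574081² + 68310²) ≈ 5.7813e+05, ∠D ≈ 173.21°
|H| = 3.9956e+05 / 5.7813e+05 ≈ 0.69112
Gain = 20 log₁₀(0.69112) ≈ -3.21 dB
∠H = 71.77° − 173.21° = -101.44°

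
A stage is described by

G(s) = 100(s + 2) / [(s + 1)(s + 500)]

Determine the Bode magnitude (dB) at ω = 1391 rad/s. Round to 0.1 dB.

At s = jω = j1391:
zero (s+2): 2 + j1391 → |·| = √(2²+1391²) = √1934885 ≈ 1391, ∠ = arctan(1391/2) ≈ 89.92°
pole (s+1): 1 + j1391 → |·| = √(1²+1391²) = √1934882 ≈ 1391, ∠ = arctan(1391/1) ≈ 89.96°
pole (s+500): 500 + j1391 → |·| = √(500²+1391²) = √2184881 ≈ 1478.1, ∠ = arctan(1391/500) ≈ 70.23°
|G| = 100 · 1391 / 2.056e+06 ≈ 0.067656
Gain = 20 log₁₀(0.067656) ≈ -23.39 dB

-23.4 dB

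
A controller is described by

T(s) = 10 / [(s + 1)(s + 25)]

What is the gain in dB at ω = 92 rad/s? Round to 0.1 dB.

At s = jω = j92:
pole (s+1): 1 + j92 → |·| = √(1²+92²) = √8465 ≈ 92.005, ∠ = arctan(92/1) ≈ 89.38°
pole (s+25): 25 + j92 → |·| = √(25²+92²) = √9089 ≈ 95.336, ∠ = arctan(92/25) ≈ 74.80°
|T| = 10 / 8771.4 ≈ 0.0011401
Gain = 20 log₁₀(0.0011401) ≈ -58.86 dB

-58.9 dB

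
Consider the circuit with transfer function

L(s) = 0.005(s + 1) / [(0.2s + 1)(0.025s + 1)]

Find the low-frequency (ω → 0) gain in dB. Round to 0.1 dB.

L(0) = 0.005 · 1 / 1 = 0.005
20 log₁₀(0.005) ≈ -46.02 dB

-46.0 dB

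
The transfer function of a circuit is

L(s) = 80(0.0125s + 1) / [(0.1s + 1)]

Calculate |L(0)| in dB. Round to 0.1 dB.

L(0) = 80 · 1 / 1 = 80
20 log₁₀(80) ≈ 38.06 dB

38.1 dB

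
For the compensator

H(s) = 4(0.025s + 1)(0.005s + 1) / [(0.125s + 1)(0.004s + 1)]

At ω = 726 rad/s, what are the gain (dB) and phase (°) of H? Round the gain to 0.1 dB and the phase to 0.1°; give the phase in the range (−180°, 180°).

At ω = 726 rad/s:
zero (1 + j726·0.025) = 1 + j18.15 → |·| ≈ 18.178, ∠ ≈ 86.85°
zero (1 + j726·0.005) = 1 + j3.63 → |·| ≈ 3.7652, ∠ ≈ 74.60°
pole (1 + j726·0.125) = 1 + j90.75 → |·| ≈ 90.756, ∠ ≈ 89.37°
pole (1 + j726·0.004) = 1 + j2.904 → |·| ≈ 3.0714, ∠ ≈ 71.00°
|H| = 4 · 18.178 · 3.7652 / (90.756 · 3.0714) ≈ 0.98216
Gain = 20 log₁₀(0.98216) ≈ -0.16 dB
∠H = (86.85° + 74.60°) − (89.37° + 71.00°) = 1.08°

-0.2 dB, 1.1°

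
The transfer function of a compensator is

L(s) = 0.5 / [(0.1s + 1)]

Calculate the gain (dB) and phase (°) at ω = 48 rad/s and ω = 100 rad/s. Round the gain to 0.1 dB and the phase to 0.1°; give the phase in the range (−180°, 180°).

At ω = 48 rad/s:
pole (1 + j48·0.1) = 1 + j4.8 → |·| ≈ 4.9031, ∠ ≈ 78.23°
|L| = 0.5 · 1 / (4.9031) ≈ 0.10198
Gain = 20 log₁₀(0.10198) ≈ -19.83 dB
∠L = (0°) − (78.23°) = -78.23°

At ω = 100 rad/s:
pole (1 + j100·0.1) = 1 + j10 → |·| ≈ 10.05, ∠ ≈ 84.29°
|L| = 0.5 · 1 / (10.05) ≈ 0.049751
Gain = 20 log₁₀(0.049751) ≈ -26.06 dB
∠L = (0°) − (84.29°) = -84.29°

ω = 48: -19.8 dB, -78.2°; ω = 100: -26.1 dB, -84.3°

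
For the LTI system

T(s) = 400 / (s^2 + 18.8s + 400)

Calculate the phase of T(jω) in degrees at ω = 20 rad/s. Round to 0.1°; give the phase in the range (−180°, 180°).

At s = jω = j20:
quadratic: (j20)² + 18.8·j20 + 400 = 0 + j376 → |·| ≈ 376, ∠ ≈ 90.00°
∠T = 0.00° − 90.00° = -90.00°

-90.0°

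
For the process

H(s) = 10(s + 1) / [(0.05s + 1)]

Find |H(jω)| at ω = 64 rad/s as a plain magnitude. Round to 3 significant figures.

At ω = 64 rad/s:
zero (1 + j64·1) = 1 + j64 → |·| ≈ 64.008, ∠ ≈ 89.10°
pole (1 + j64·0.05) = 1 + j3.2 → |·| ≈ 3.3526, ∠ ≈ 72.65°
|H| = 10 · 64.008 / (3.3526) ≈ 190.92

191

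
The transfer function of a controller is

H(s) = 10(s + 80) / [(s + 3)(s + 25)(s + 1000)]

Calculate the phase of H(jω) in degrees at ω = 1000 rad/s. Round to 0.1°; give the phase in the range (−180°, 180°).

-138.0°

At s = jω = j1000:
zero (s+80): 80 + j1000 → |·| = √(80²+1000²) = √1006400 ≈ 1003.2, ∠ = arctan(1000/80) ≈ 85.43°
pole (s+3): 3 + j1000 → |·| = √(3²+1000²) = √1000009 ≈ 1000, ∠ = arctan(1000/3) ≈ 89.83°
pole (s+25): 25 + j1000 → |·| = √(25²+1000²) = √1000625 ≈ 1000.3, ∠ = arctan(1000/25) ≈ 88.57°
pole (s+1000): 1000 + j1000 → |·| = √(1000²+1000²) = √2000000 ≈ 1414.2, ∠ = arctan(1000/1000) ≈ 45.00°
∠H = 85.43° − 223.40° = -137.97°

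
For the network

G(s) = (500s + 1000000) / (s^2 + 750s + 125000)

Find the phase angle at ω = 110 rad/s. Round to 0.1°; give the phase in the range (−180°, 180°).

Substitute s = j110:
Numerator: 500(j110) + 1000000 = 1000000 + j55000
Denominator: (j110)^2 + 750(j110) + 125000 = 112900 + j82500
|N| = √(1000000² + 55000²) ≈ 1.0015e+06, ∠N ≈ 3.15°
|D| = √(112900² + 82500²) ≈ 1.3983e+05, ∠D ≈ 36.16°
∠G = 3.15° − 36.16° = -33.01°

-33.0°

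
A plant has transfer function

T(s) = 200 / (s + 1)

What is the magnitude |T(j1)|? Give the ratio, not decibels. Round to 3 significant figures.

At s = jω = j1:
pole (s+1): 1 + j1 → |·| = √(1²+1²) = √2 ≈ 1.4142, ∠ = arctan(1/1) ≈ 45.00°
|T| = 200 / 1.4142 ≈ 141.42

141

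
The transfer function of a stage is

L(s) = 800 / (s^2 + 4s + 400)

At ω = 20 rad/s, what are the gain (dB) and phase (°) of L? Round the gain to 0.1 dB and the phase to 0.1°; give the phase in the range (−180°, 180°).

20.0 dB, -90.0°

At s = jω = j20:
quadratic: (j20)² + 4·j20 + 400 = 0 + j80 → |·| ≈ 80, ∠ ≈ 90.00°
|L| = 800 / 80 ≈ 10
Gain = 20 log₁₀(10) ≈ 20.00 dB
∠L = 0.00° − 90.00° = -90.00°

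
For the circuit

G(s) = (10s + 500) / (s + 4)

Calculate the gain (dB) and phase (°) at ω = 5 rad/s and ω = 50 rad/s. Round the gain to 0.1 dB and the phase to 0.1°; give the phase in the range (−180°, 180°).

Substitute s = j5:
Numerator: 10(j5) + 500 = 500 + j50
Denominator: (j5) + 4 = 4 + j5
|N| = √(500² + 50²) ≈ 502.49, ∠N ≈ 5.71°
|D| = √(4² + 5²) ≈ 6.4031, ∠D ≈ 51.34°
|G| = 502.49 / 6.4031 ≈ 78.476
Gain = 20 log₁₀(78.476) ≈ 37.89 dB
∠G = 5.71° − 51.34° = -45.63°

Substitute s = j50:
Numerator: 10(j50) + 500 = 500 + j500
Denominator: (j50) + 4 = 4 + j50
|N| = √(500² + 500²) ≈ 707.11, ∠N ≈ 45.00°
|D| = √(4² + 50²) ≈ 50.16, ∠D ≈ 85.43°
|G| = 707.11 / 50.16 ≈ 14.097
Gain = 20 log₁₀(14.097) ≈ 22.98 dB
∠G = 45.00° − 85.43° = -40.43°

ω = 5: 37.9 dB, -45.6°; ω = 50: 23.0 dB, -40.4°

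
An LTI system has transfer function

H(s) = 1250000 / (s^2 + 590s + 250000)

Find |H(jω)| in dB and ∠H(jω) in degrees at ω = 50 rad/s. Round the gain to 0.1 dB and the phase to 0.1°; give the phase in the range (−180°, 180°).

14.0 dB, -6.8°

At s = jω = j50:
quadratic: (j50)² + 590·j50 + 250000 = 247500 + j29500 → |·| ≈ 2.4925e+05, ∠ ≈ 6.80°
|H| = 1250000 / 2.4925e+05 ≈ 5.015
Gain = 20 log₁₀(5.015) ≈ 14.01 dB
∠H = 0.00° − 6.80° = -6.80°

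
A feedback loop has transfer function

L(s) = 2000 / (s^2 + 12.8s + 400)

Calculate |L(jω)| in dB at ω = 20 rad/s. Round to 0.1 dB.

At s = jω = j20:
quadratic: (j20)² + 12.8·j20 + 400 = 0 + j256 → |·| ≈ 256, ∠ ≈ 90.00°
|L| = 2000 / 256 ≈ 7.8125
Gain = 20 log₁₀(7.8125) ≈ 17.86 dB

17.9 dB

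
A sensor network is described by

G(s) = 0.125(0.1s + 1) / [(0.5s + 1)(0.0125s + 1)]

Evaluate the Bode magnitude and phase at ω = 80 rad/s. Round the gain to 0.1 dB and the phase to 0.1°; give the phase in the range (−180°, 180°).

At ω = 80 rad/s:
zero (1 + j80·0.1) = 1 + j8 → |·| ≈ 8.0623, ∠ ≈ 82.87°
pole (1 + j80·0.5) = 1 + j40 → |·| ≈ 40.012, ∠ ≈ 88.57°
pole (1 + j80·0.0125) = 1 + j1 → |·| ≈ 1.4142, ∠ ≈ 45.00°
|G| = 0.125 · 8.0623 / (40.012 · 1.4142) ≈ 0.01781
Gain = 20 log₁₀(0.01781) ≈ -34.99 dB
∠G = (82.87°) − (88.57° + 45.00°) = -50.70°

-35.0 dB, -50.7°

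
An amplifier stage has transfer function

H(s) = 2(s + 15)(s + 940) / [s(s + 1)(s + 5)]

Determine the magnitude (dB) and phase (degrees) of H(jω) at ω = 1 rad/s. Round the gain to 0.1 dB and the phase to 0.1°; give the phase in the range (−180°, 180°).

71.9 dB, -142.4°

At s = jω = j1:
zero (s+15): 15 + j1 → |·| = √(15²+1²) = √226 ≈ 15.033, ∠ = arctan(1/15) ≈ 3.81°
zero (s+940): 940 + j1 → |·| = √(940²+1²) = √883601 ≈ 940, ∠ = arctan(1/940) ≈ 0.06°
pole (s+1): 1 + j1 → |·| = √(1²+1²) = √2 ≈ 1.4142, ∠ = arctan(1/1) ≈ 45.00°
pole (s+5): 5 + j1 → |·| = √(5²+1²) = √26 ≈ 5.099, ∠ = arctan(1/5) ≈ 11.31°
pole at origin: |s| = 1, ∠ = 90.00° (in denominator)
|H| = 2 · 14131 / 7.211 ≈ 3919.3
Gain = 20 log₁₀(3919.3) ≈ 71.86 dB
∠H = 3.87° − 146.31° = -142.44°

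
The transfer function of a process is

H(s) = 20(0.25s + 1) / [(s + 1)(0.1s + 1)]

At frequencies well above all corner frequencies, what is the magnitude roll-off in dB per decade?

-20 dB/decade

Each pole contributes −20 dB/decade at high frequency; each zero contributes +20 dB/decade.
Net: 1 zero(s) − 2 pole(s) → -20 dB/decade.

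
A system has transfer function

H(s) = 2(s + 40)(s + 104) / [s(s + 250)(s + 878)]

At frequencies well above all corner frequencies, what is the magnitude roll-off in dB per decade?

-20 dB/decade

Each pole contributes −20 dB/decade at high frequency; each zero contributes +20 dB/decade.
Net: 2 zero(s) − 3 pole(s) → -20 dB/decade.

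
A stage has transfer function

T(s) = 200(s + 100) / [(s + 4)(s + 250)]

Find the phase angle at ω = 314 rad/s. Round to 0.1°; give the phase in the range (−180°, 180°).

-68.4°

At s = jω = j314:
zero (s+100): 100 + j314 → |·| = √(100²+314²) = √108596 ≈ 329.54, ∠ = arctan(314/100) ≈ 72.33°
pole (s+4): 4 + j314 → |·| = √(4²+314²) = √98612 ≈ 314.03, ∠ = arctan(314/4) ≈ 89.27°
pole (s+250): 250 + j314 → |·| = √(250²+314²) = √161096 ≈ 401.37, ∠ = arctan(314/250) ≈ 51.47°
∠T = 72.33° − 140.74° = -68.41°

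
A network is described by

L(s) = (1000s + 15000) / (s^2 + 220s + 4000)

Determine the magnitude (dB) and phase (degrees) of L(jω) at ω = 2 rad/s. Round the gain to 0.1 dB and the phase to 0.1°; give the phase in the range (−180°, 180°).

Substitute s = j2:
Numerator: 1000(j2) + 15000 = 15000 + j2000
Denominator: (j2)^2 + 220(j2) + 4000 = 3996 + j440
|N| = √(15000² + 2000²) ≈ 15133, ∠N ≈ 7.59°
|D| = √(3996² + 440²) ≈ 4020.2, ∠D ≈ 6.28°
|L| = 15133 / 4020.2 ≈ 3.7642
Gain = 20 log₁₀(3.7642) ≈ 11.51 dB
∠L = 7.59° − 6.28° = 1.31°

11.5 dB, 1.3°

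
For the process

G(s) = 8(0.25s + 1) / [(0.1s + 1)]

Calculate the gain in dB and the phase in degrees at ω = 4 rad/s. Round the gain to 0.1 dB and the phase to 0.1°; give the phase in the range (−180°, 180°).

At ω = 4 rad/s:
zero (1 + j4·0.25) = 1 + j1 → |·| ≈ 1.4142, ∠ ≈ 45.00°
pole (1 + j4·0.1) = 1 + j0.4 → |·| ≈ 1.077, ∠ ≈ 21.80°
|G| = 8 · 1.4142 / (1.077) ≈ 10.505
Gain = 20 log₁₀(10.505) ≈ 20.43 dB
∠G = (45.00°) − (21.80°) = 23.20°

20.4 dB, 23.2°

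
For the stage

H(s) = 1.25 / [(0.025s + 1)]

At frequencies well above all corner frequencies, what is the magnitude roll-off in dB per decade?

-20 dB/decade

Each pole contributes −20 dB/decade at high frequency; each zero contributes +20 dB/decade.
Net: 0 zero(s) − 1 pole(s) → -20 dB/decade.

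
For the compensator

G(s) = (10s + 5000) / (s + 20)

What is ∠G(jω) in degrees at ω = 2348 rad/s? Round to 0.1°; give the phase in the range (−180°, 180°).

-11.5°

Substitute s = j2348:
Numerator: 10(j2348) + 5000 = 5000 + j23480
Denominator: (j2348) + 20 = 20 + j2348
|N| = √(5000² + 23480²) ≈ 24006, ∠N ≈ 77.98°
|D| = √(20² + 2348²) ≈ 2348.1, ∠D ≈ 89.51°
∠G = 77.98° − 89.51° = -11.53°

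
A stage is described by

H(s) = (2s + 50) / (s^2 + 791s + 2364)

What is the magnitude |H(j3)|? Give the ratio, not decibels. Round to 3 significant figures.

0.0151

Substitute s = j3:
Numerator: 2(j3) + 50 = 50 + j6
Denominator: (j3)^2 + 791(j3) + 2364 = 2355 + j2373
|N| = √(50² + 6²) ≈ 50.359, ∠N ≈ 6.84°
|D| = √(2355² + 2373²) ≈ 3343.2, ∠D ≈ 45.22°
|H| = 50.359 / 3343.2 ≈ 0.015063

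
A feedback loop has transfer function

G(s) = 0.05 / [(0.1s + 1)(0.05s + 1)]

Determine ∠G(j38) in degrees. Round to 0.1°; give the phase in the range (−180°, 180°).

-137.5°

At ω = 38 rad/s:
pole (1 + j38·0.1) = 1 + j3.8 → |·| ≈ 3.9294, ∠ ≈ 75.26°
pole (1 + j38·0.05) = 1 + j1.9 → |·| ≈ 2.1471, ∠ ≈ 62.24°
∠G = (0°) − (75.26° + 62.24°) = -137.50°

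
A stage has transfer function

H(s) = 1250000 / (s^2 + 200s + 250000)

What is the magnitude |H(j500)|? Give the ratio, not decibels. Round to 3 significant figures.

At s = jω = j500:
quadratic: (j500)² + 200·j500 + 250000 = 0 + j100000 → |·| ≈ 1e+05, ∠ ≈ 90.00°
|H| = 1250000 / 1e+05 ≈ 12.5

12.5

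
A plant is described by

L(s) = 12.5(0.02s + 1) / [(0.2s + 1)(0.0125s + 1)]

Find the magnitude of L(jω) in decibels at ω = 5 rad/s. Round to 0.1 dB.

At ω = 5 rad/s:
zero (1 + j5·0.02) = 1 + j0.1 → |·| ≈ 1.005, ∠ ≈ 5.71°
pole (1 + j5·0.2) = 1 + j1 → |·| ≈ 1.4142, ∠ ≈ 45.00°
pole (1 + j5·0.0125) = 1 + j0.0625 → |·| ≈ 1.002, ∠ ≈ 3.58°
|L| = 12.5 · 1.005 / (1.4142 · 1.002) ≈ 8.8654
Gain = 20 log₁₀(8.8654) ≈ 18.95 dB

19.0 dB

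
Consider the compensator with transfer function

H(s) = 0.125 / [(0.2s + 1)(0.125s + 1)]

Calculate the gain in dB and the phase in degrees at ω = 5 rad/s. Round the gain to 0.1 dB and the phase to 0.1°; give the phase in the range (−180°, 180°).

-22.5 dB, -77.0°

At ω = 5 rad/s:
pole (1 + j5·0.2) = 1 + j1 → |·| ≈ 1.4142, ∠ ≈ 45.00°
pole (1 + j5·0.125) = 1 + j0.625 → |·| ≈ 1.1792, ∠ ≈ 32.01°
|H| = 0.125 · 1 / (1.4142 · 1.1792) ≈ 0.074957
Gain = 20 log₁₀(0.074957) ≈ -22.50 dB
∠H = (0°) − (45.00° + 32.01°) = -77.01°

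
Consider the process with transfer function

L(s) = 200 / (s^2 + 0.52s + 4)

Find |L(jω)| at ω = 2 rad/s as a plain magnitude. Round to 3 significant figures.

At s = jω = j2:
quadratic: (j2)² + 0.52·j2 + 4 = 0 + j1.04 → |·| ≈ 1.04, ∠ ≈ 90.00°
|L| = 200 / 1.04 ≈ 192.31

192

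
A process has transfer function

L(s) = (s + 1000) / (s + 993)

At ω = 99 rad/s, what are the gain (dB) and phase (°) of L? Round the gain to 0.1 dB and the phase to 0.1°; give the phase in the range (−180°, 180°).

0.1 dB, -0.0°

Substitute s = j99:
Numerator: (j99) + 1000 = 1000 + j99
Denominator: (j99) + 993 = 993 + j99
|N| = √(1000² + 99²) ≈ 1004.9, ∠N ≈ 5.65°
|D| = √(993² + 99²) ≈ 997.92, ∠D ≈ 5.69°
|L| = 1004.9 / 997.92 ≈ 1.007
Gain = 20 log₁₀(1.007) ≈ 0.06 dB
∠L = 5.65° − 5.69° = -0.04°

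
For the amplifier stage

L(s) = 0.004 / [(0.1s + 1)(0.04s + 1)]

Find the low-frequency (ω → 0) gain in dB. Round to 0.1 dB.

-48.0 dB

L(0) = 0.004 · 1 / 1 = 0.004
20 log₁₀(0.004) ≈ -47.96 dB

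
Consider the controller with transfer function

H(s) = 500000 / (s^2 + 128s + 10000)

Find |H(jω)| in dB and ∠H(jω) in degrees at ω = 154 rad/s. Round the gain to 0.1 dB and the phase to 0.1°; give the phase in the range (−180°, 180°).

At s = jω = j154:
quadratic: (j154)² + 128·j154 + 10000 = -13716 + j19712 → |·| ≈ 24014, ∠ ≈ 124.83°
|H| = 500000 / 24014 ≈ 20.821
Gain = 20 log₁₀(20.821) ≈ 26.37 dB
∠H = 0.00° − 124.83° = -124.83°

26.4 dB, -124.8°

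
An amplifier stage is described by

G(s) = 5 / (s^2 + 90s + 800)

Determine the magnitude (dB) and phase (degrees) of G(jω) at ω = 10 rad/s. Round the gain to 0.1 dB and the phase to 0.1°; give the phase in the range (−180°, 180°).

-47.2 dB, -52.1°

Substitute s = j10:
Numerator: 5 = 5 + j0
Denominator: (j10)^2 + 90(j10) + 800 = 700 + j900
|N| = √(5² + 0²) ≈ 5, ∠N ≈ 0.00°
|D| = √(700² + 900²) ≈ 1140.2, ∠D ≈ 52.13°
|G| = 5 / 1140.2 ≈ 0.0043852
Gain = 20 log₁₀(0.0043852) ≈ -47.16 dB
∠G = 0.00° − 52.13° = -52.13°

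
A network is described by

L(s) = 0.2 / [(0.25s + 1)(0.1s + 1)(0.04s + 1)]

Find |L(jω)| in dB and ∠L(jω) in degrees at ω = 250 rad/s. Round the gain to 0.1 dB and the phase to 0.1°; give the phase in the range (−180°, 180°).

At ω = 250 rad/s:
pole (1 + j250·0.25) = 1 + j62.5 → |·| ≈ 62.508, ∠ ≈ 89.08°
pole (1 + j250·0.1) = 1 + j25 → |·| ≈ 25.02, ∠ ≈ 87.71°
pole (1 + j250·0.04) = 1 + j10 → |·| ≈ 10.05, ∠ ≈ 84.29°
|L| = 0.2 · 1 / (62.508 · 25.02 · 10.05) ≈ 1.2725e-05
Gain = 20 log₁₀(1.2725e-05) ≈ -97.91 dB
∠L = (0°) − (89.08° + 87.71° + 84.29°) = -261.08° ≡ 98.92° (principal value)

-97.9 dB, 98.9°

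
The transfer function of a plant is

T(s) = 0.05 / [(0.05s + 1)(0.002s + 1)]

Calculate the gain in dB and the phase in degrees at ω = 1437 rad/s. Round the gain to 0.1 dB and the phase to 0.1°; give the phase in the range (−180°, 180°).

-72.8 dB, -160.0°

At ω = 1437 rad/s:
pole (1 + j1437·0.05) = 1 + j71.85 → |·| ≈ 71.857, ∠ ≈ 89.20°
pole (1 + j1437·0.002) = 1 + j2.874 → |·| ≈ 3.043, ∠ ≈ 70.81°
|T| = 0.05 · 1 / (71.857 · 3.043) ≈ 0.00022866
Gain = 20 log₁₀(0.00022866) ≈ -72.82 dB
∠T = (0°) − (89.20° + 70.81°) = -160.01°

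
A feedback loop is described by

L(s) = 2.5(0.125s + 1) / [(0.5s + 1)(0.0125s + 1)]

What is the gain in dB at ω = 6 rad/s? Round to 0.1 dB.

-0.1 dB

At ω = 6 rad/s:
zero (1 + j6·0.125) = 1 + j0.75 → |·| ≈ 1.25, ∠ ≈ 36.87°
pole (1 + j6·0.5) = 1 + j3 → |·| ≈ 3.1623, ∠ ≈ 71.57°
pole (1 + j6·0.0125) = 1 + j0.075 → |·| ≈ 1.0028, ∠ ≈ 4.29°
|L| = 2.5 · 1.25 / (3.1623 · 1.0028) ≈ 0.98545
Gain = 20 log₁₀(0.98545) ≈ -0.13 dB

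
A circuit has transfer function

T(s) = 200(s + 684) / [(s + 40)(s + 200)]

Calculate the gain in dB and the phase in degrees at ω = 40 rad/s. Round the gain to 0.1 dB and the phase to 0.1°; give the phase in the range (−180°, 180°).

21.5 dB, -53.0°

At s = jω = j40:
zero (s+684): 684 + j40 → |·| = √(684²+40²) = √469456 ≈ 685.17, ∠ = arctan(40/684) ≈ 3.35°
pole (s+40): 40 + j40 → |·| = √(40²+40²) = √3200 ≈ 56.569, ∠ = arctan(40/40) ≈ 45.00°
pole (s+200): 200 + j40 → |·| = √(200²+40²) = √41600 ≈ 203.96, ∠ = arctan(40/200) ≈ 11.31°
|T| = 200 · 685.17 / 11538 ≈ 11.877
Gain = 20 log₁₀(11.877) ≈ 21.49 dB
∠T = 3.35° − 56.31° = -52.96°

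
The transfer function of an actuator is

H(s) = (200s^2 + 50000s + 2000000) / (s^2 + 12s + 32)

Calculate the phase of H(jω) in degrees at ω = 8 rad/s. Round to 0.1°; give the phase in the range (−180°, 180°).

-97.1°

Substitute s = j8:
Numerator: 200(j8)^2 + 50000(j8) + 2000000 = 1987200 + j400000
Denominator: (j8)^2 + 12(j8) + 32 = -32 + j96
|N| = √(1987200² + 400000²) ≈ 2.0271e+06, ∠N ≈ 11.38°
|D| = √(32² + 96²) ≈ 101.19, ∠D ≈ 108.43°
∠H = 11.38° − 108.43° = -97.05°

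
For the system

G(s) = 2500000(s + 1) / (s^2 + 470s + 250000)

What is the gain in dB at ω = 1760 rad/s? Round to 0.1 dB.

63.4 dB

At s = jω = j1760:
zero (s+1): 1 + j1760 → |·| = √(1²+1760²) = √3097601 ≈ 1760, ∠ = arctan(1760/1) ≈ 89.97°
quadratic: (j1760)² + 470·j1760 + 250000 = -2847600 + j827200 → |·| ≈ 2.9653e+06, ∠ ≈ 163.80°
|G| = 2500000 · 1760 / 2.9653e+06 ≈ 1483.8
Gain = 20 log₁₀(1483.8) ≈ 63.43 dB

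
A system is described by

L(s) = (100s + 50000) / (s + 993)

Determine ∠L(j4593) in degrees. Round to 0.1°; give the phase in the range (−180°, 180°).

Substitute s = j4593:
Numerator: 100(j4593) + 50000 = 50000 + j459300
Denominator: (j4593) + 993 = 993 + j4593
|N| = √(50000² + 459300²) ≈ 4.6201e+05, ∠N ≈ 83.79°
|D| = √(993² + 4593²) ≈ 4699.1, ∠D ≈ 77.80°
∠L = 83.79° − 77.80° = 5.99°

6.0°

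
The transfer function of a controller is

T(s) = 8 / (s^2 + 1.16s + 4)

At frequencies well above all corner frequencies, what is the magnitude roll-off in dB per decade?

-40 dB/decade

Each pole contributes −20 dB/decade at high frequency; each zero contributes +20 dB/decade.
Net: 0 zero(s) − 2 pole(s) → -40 dB/decade.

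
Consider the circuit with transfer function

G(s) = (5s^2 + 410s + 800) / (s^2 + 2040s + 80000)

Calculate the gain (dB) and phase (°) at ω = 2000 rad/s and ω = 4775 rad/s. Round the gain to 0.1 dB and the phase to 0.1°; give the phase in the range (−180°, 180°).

Substitute s = j2000:
Numerator: 5(j2000)^2 + 410(j2000) + 800 = -19999200 + j820000
Denominator: (j2000)^2 + 2040(j2000) + 80000 = -3920000 + j4080000
|N| = √(19999200² + 820000²) ≈ 2.0016e+07, ∠N ≈ 177.65°
|D| = √(3920000² + 4080000²) ≈ 5.658e+06, ∠D ≈ 133.85°
|G| = 2.0016e+07 / 5.658e+06 ≈ 3.5376
Gain = 20 log₁₀(3.5376) ≈ 10.97 dB
∠G = 177.65° − 133.85° = 43.80°

Substitute s = j4775:
Numerator: 5(j4775)^2 + 410(j4775) + 800 = -114002325 + j1957750
Denominator: (j4775)^2 + 2040(j4775) + 80000 = -22720625 + j9741000
|N| = √(114002325² + 1957750²) ≈ 1.1402e+08, ∠N ≈ 179.02°
|D| = √(22720625² + 9741000²) ≈ 2.4721e+07, ∠D ≈ 156.79°
|G| = 1.1402e+08 / 2.4721e+07 ≈ 4.6123
Gain = 20 log₁₀(4.6123) ≈ 13.28 dB
∠G = 179.02° − 156.79° = 22.23°

ω = 2000: 11.0 dB, 43.8°; ω = 4775: 13.3 dB, 22.2°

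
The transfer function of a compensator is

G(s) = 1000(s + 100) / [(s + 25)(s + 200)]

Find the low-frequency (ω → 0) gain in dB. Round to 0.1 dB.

26.0 dB

G(0) = 1000·100 / (25·200) = 20
20 log₁₀(20) ≈ 26.02 dB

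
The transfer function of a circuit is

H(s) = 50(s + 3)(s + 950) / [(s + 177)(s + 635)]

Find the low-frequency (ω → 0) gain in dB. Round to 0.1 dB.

H(0) = 50·3·950 / (177·635) ≈ 1.2678
20 log₁₀(1.2678) ≈ 2.06 dB

2.1 dB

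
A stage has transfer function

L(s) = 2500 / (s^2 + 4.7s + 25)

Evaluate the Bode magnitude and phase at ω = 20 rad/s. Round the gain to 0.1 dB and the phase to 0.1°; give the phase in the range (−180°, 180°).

16.2 dB, -165.9°

At s = jω = j20:
quadratic: (j20)² + 4.7·j20 + 25 = -375 + j94 → |·| ≈ 386.6, ∠ ≈ 165.93°
|L| = 2500 / 386.6 ≈ 6.4666
Gain = 20 log₁₀(6.4666) ≈ 16.21 dB
∠L = 0.00° − 165.93° = -165.93°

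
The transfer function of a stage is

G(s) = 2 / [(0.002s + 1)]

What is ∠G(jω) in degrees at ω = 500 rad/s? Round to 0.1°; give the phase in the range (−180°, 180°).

-45.0°

At ω = 500 rad/s:
pole (1 + j500·0.002) = 1 + j1 → |·| ≈ 1.4142, ∠ ≈ 45.00°
∠G = (0°) − (45.00°) = -45.00°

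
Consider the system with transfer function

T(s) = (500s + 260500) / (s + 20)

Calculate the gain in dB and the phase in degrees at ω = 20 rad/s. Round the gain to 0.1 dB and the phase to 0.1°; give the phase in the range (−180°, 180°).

79.3 dB, -42.8°

Substitute s = j20:
Numerator: 500(j20) + 260500 = 260500 + j10000
Denominator: (j20) + 20 = 20 + j20
|N| = √(260500² + 10000²) ≈ 2.6069e+05, ∠N ≈ 2.20°
|D| = √(20² + 20²) ≈ 28.284, ∠D ≈ 45.00°
|T| = 2.6069e+05 / 28.284 ≈ 9216.9
Gain = 20 log₁₀(9216.9) ≈ 79.29 dB
∠T = 2.20° − 45.00° = -42.80°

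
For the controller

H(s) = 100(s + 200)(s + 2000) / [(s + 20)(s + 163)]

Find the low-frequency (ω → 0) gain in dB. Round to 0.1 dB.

81.8 dB

H(0) = 100·200·2000 / (20·163) ≈ 12270
20 log₁₀(12270) ≈ 81.78 dB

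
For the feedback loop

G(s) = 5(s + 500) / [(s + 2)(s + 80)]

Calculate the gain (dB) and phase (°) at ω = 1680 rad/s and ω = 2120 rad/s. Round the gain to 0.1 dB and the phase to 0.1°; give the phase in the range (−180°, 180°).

At s = jω = j1680:
zero (s+500): 500 + j1680 → |·| = √(500²+1680²) = √3072400 ≈ 1752.8, ∠ = arctan(1680/500) ≈ 73.43°
pole (s+2): 2 + j1680 → |·| = √(2²+1680²) = √2822404 ≈ 1680, ∠ = arctan(1680/2) ≈ 89.93°
pole (s+80): 80 + j1680 → |·| = √(80²+1680²) = √2828800 ≈ 1681.9, ∠ = arctan(1680/80) ≈ 87.27°
|G| = 5 · 1752.8 / 2.8256e+06 ≈ 0.0031016
Gain = 20 log₁₀(0.0031016) ≈ -50.17 dB
∠G = 73.43° − 177.20° = -103.77°

At s = jω = j2120:
zero (s+500): 500 + j2120 → |·| = √(500²+2120²) = √4744400 ≈ 2178.2, ∠ = arctan(2120/500) ≈ 76.73°
pole (s+2): 2 + j2120 → |·| = √(2²+2120²) = √4494404 ≈ 2120, ∠ = arctan(2120/2) ≈ 89.95°
pole (s+80): 80 + j2120 → |·| = √(80²+2120²) = √4500800 ≈ 2121.5, ∠ = arctan(2120/80) ≈ 87.84°
|G| = 5 · 2178.2 / 4.4976e+06 ≈ 0.0024215
Gain = 20 log₁₀(0.0024215) ≈ -52.32 dB
∠G = 76.73° − 177.79° = -101.06°

ω = 1680: -50.2 dB, -103.8°; ω = 2120: -52.3 dB, -101.1°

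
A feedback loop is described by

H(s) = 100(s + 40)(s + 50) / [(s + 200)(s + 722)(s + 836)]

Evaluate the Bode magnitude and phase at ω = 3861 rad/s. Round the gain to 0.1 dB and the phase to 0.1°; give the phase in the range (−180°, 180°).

-32.1 dB, -65.6°

At s = jω = j3861:
zero (s+40): 40 + j3861 → |·| = √(40²+3861²) = √14908921 ≈ 3861.2, ∠ = arctan(3861/40) ≈ 89.41°
zero (s+50): 50 + j3861 → |·| = √(50²+3861²) = √14909821 ≈ 3861.3, ∠ = arctan(3861/50) ≈ 89.26°
pole (s+200): 200 + j3861 → |·| = √(200²+3861²) = √14947321 ≈ 3866.2, ∠ = arctan(3861/200) ≈ 87.03°
pole (s+722): 722 + j3861 → |·| = √(722²+3861²) = √15428605 ≈ 3927.9, ∠ = arctan(3861/722) ≈ 79.41°
pole (s+836): 836 + j3861 → |·| = √(836²+3861²) = √15606217 ≈ 3950.5, ∠ = arctan(3861/836) ≈ 77.78°
|H| = 100 · 1.4909e+07 / 5.9992e+10 ≈ 0.024852
Gain = 20 log₁₀(0.024852) ≈ -32.09 dB
∠H = 178.67° − 244.22° = -65.55°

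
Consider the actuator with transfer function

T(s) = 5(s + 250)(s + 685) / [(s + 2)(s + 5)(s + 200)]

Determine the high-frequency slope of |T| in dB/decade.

Each pole contributes −20 dB/decade at high frequency; each zero contributes +20 dB/decade.
Net: 2 zero(s) − 3 pole(s) → -20 dB/decade.

-20 dB/decade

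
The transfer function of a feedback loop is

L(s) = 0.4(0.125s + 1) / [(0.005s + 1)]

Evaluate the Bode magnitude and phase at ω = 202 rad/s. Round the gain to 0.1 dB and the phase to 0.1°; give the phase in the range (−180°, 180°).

17.0 dB, 42.4°

At ω = 202 rad/s:
zero (1 + j202·0.125) = 1 + j25.25 → |·| ≈ 25.27, ∠ ≈ 87.73°
pole (1 + j202·0.005) = 1 + j1.01 → |·| ≈ 1.4213, ∠ ≈ 45.29°
|L| = 0.4 · 25.27 / (1.4213) ≈ 7.1118
Gain = 20 log₁₀(7.1118) ≈ 17.04 dB
∠L = (87.73°) − (45.29°) = 42.44°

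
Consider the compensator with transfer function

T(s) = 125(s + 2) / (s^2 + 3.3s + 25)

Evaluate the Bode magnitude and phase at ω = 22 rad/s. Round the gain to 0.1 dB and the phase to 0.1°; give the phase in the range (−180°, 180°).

15.5 dB, -86.2°

At s = jω = j22:
zero (s+2): 2 + j22 → |·| = √(2²+22²) = √488 ≈ 22.091, ∠ = arctan(22/2) ≈ 84.81°
quadratic: (j22)² + 3.3·j22 + 25 = -459 + j72.6 → |·| ≈ 464.71, ∠ ≈ 171.01°
|T| = 125 · 22.091 / 464.71 ≈ 5.9421
Gain = 20 log₁₀(5.9421) ≈ 15.48 dB
∠T = 84.81° − 171.01° = -86.20°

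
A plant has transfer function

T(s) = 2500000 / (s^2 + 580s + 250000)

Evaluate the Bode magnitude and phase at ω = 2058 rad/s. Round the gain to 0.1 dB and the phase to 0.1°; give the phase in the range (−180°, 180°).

At s = jω = j2058:
quadratic: (j2058)² + 580·j2058 + 250000 = -3985364 + j1193640 → |·| ≈ 4.1603e+06, ∠ ≈ 163.33°
|T| = 2500000 / 4.1603e+06 ≈ 0.60092
Gain = 20 log₁₀(0.60092) ≈ -4.42 dB
∠T = 0.00° − 163.33° = -163.33°

-4.4 dB, -163.3°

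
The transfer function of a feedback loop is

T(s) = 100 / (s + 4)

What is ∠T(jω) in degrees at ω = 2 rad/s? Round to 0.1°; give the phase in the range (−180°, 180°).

-26.6°

Substitute s = j2:
Numerator: 100 = 100 + j0
Denominator: (j2) + 4 = 4 + j2
|N| = √(100² + 0²) ≈ 100, ∠N ≈ 0.00°
|D| = √(4² + 2²) ≈ 4.4721, ∠D ≈ 26.57°
∠T = 0.00° − 26.57° = -26.57°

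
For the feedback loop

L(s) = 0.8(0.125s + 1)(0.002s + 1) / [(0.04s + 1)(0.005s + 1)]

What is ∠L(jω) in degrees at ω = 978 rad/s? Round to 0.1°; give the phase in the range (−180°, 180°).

-14.5°

At ω = 978 rad/s:
zero (1 + j978·0.125) = 1 + j122.25 → |·| ≈ 122.25, ∠ ≈ 89.53°
zero (1 + j978·0.002) = 1 + j1.956 → |·| ≈ 2.1968, ∠ ≈ 62.92°
pole (1 + j978·0.04) = 1 + j39.12 → |·| ≈ 39.133, ∠ ≈ 88.54°
pole (1 + j978·0.005) = 1 + j4.89 → |·| ≈ 4.9912, ∠ ≈ 78.44°
∠L = (89.53° + 62.92°) − (88.54° + 78.44°) = -14.53°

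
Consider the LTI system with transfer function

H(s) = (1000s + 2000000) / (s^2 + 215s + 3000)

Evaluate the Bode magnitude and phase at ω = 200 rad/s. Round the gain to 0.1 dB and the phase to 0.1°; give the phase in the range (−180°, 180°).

Substitute s = j200:
Numerator: 1000(j200) + 2000000 = 2000000 + j200000
Denominator: (j200)^2 + 215(j200) + 3000 = -37000 + j43000
|N| = √(2000000² + 200000²) ≈ 2.01e+06, ∠N ≈ 5.71°
|D| = √(37000² + 43000²) ≈ 56727, ∠D ≈ 130.71°
|H| = 2.01e+06 / 56727 ≈ 35.433
Gain = 20 log₁₀(35.433) ≈ 30.99 dB
∠H = 5.71° − 130.71° = -125.00°

31.0 dB, -125.0°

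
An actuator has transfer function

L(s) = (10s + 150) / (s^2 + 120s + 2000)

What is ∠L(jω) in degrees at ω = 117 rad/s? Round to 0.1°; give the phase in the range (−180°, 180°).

Substitute s = j117:
Numerator: 10(j117) + 150 = 150 + j1170
Denominator: (j117)^2 + 120(j117) + 2000 = -11689 + j14040
|N| = √(150² + 1170²) ≈ 1179.6, ∠N ≈ 82.69°
|D| = √(11689² + 14040²) ≈ 18269, ∠D ≈ 129.78°
∠L = 82.69° − 129.78° = -47.09°

-47.1°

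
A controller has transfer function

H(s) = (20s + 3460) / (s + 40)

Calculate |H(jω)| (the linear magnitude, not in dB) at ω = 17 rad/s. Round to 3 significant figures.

80.0

Substitute s = j17:
Numerator: 20(j17) + 3460 = 3460 + j340
Denominator: (j17) + 40 = 40 + j17
|N| = √(3460² + 340²) ≈ 3476.7, ∠N ≈ 5.61°
|D| = √(40² + 17²) ≈ 43.463, ∠D ≈ 23.03°
|H| = 3476.7 / 43.463 ≈ 79.992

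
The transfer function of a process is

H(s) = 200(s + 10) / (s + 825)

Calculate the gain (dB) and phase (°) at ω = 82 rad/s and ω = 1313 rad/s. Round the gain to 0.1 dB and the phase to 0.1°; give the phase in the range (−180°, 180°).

ω = 82: 26.0 dB, 77.4°; ω = 1313: 44.6 dB, 31.7°

At s = jω = j82:
zero (s+10): 10 + j82 → |·| = √(10²+82²) = √6824 ≈ 82.608, ∠ = arctan(82/10) ≈ 83.05°
pole (s+825): 825 + j82 → |·| = √(825²+82²) = √687349 ≈ 829.07, ∠ = arctan(82/825) ≈ 5.68°
|H| = 200 · 82.608 / 829.07 ≈ 19.928
Gain = 20 log₁₀(19.928) ≈ 25.99 dB
∠H = 83.05° − 5.68° = 77.37°

At s = jω = j1313:
zero (s+10): 10 + j1313 → |·| = √(10²+1313²) = √1724069 ≈ 1313, ∠ = arctan(1313/10) ≈ 89.56°
pole (s+825): 825 + j1313 → |·| = √(825²+1313²) = √2404594 ≈ 1550.7, ∠ = arctan(1313/825) ≈ 57.86°
|H| = 200 · 1313 / 1550.7 ≈ 169.34
Gain = 20 log₁₀(169.34) ≈ 44.58 dB
∠H = 89.56° − 57.86° = 31.70°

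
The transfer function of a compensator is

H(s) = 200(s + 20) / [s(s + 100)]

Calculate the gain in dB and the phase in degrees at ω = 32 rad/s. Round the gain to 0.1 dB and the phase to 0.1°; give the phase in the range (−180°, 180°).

At s = jω = j32:
zero (s+20): 20 + j32 → |·| = √(20²+32²) = √1424 ≈ 37.736, ∠ = arctan(32/20) ≈ 57.99°
pole (s+100): 100 + j32 → |·| = √(100²+32²) = √11024 ≈ 105, ∠ = arctan(32/100) ≈ 17.74°
pole at origin: |s| = 32, ∠ = 90.00° (in denominator)
|H| = 200 · 37.736 / 3360 ≈ 2.2462
Gain = 20 log₁₀(2.2462) ≈ 7.03 dB
∠H = 57.99° − 107.74° = -49.75°

7.0 dB, -49.8°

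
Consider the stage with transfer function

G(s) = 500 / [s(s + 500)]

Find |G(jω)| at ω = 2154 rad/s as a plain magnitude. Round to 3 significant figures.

0.000105

At s = jω = j2154:
pole (s+500): 500 + j2154 → |·| = √(500²+2154²) = √4889716 ≈ 2211.3, ∠ = arctan(2154/500) ≈ 76.93°
pole at origin: |s| = 2154, ∠ = 90.00° (in denominator)
|G| = 500 / 4.7631e+06 ≈ 0.00010497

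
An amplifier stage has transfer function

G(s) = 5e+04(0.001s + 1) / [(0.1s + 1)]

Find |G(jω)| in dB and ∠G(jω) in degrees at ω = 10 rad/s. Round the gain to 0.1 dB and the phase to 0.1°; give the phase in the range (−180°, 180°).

At ω = 10 rad/s:
zero (1 + j10·0.001) = 1 + j0.01 → |·| ≈ 1, ∠ ≈ 0.57°
pole (1 + j10·0.1) = 1 + j1 → |·| ≈ 1.4142, ∠ ≈ 45.00°
|G| = 5e+04 · 1 / (1.4142) ≈ 35356
Gain = 20 log₁₀(35356) ≈ 90.97 dB
∠G = (0.57°) − (45.00°) = -44.43°

91.0 dB, -44.4°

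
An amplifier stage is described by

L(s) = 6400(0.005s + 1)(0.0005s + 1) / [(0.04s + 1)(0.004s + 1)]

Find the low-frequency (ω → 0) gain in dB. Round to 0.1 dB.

76.1 dB

L(0) = 6400 · 1 / 1 = 6400
20 log₁₀(6400) ≈ 76.12 dB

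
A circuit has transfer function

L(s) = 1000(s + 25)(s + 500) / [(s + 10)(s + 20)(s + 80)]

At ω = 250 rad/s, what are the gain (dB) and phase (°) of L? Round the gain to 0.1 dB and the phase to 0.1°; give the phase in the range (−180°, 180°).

At s = jω = j250:
zero (s+25): 25 + j250 → |·| = √(25²+250²) = √63125 ≈ 251.25, ∠ = arctan(250/25) ≈ 84.29°
zero (s+500): 500 + j250 → |·| = √(500²+250²) = √312500 ≈ 559.02, ∠ = arctan(250/500) ≈ 26.57°
pole (s+10): 10 + j250 → |·| = √(10²+250²) = √62600 ≈ 250.2, ∠ = arctan(250/10) ≈ 87.71°
pole (s+20): 20 + j250 → |·| = √(20²+250²) = √62900 ≈ 250.8, ∠ = arctan(250/20) ≈ 85.43°
pole (s+80): 80 + j250 → |·| = √(80²+250²) = √68900 ≈ 262.49, ∠ = arctan(250/80) ≈ 72.26°
|L| = 1000 · 1.4045e+05 / 1.6471e+07 ≈ 8.5271
Gain = 20 log₁₀(8.5271) ≈ 18.62 dB
∠L = 110.86° − 245.40° = -134.54°

18.6 dB, -134.5°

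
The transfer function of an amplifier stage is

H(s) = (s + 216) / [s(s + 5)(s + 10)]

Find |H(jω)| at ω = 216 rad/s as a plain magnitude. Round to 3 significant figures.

At s = jω = j216:
zero (s+216): 216 + j216 → |·| = √(216²+216²) = √93312 ≈ 305.47, ∠ = arctan(216/216) ≈ 45.00°
pole (s+5): 5 + j216 → |·| = √(5²+216²) = √46681 ≈ 216.06, ∠ = arctan(216/5) ≈ 88.67°
pole (s+10): 10 + j216 → |·| = √(10²+216²) = √46756 ≈ 216.23, ∠ = arctan(216/10) ≈ 87.35°
pole at origin: |s| = 216, ∠ = 90.00° (in denominator)
|H| = 1 · 305.47 / 1.0091e+07 ≈ 3.0272e-05

3.03e-05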